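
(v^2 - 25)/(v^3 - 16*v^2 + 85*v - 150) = (v + 5)/(v^2 - 11*v + 30)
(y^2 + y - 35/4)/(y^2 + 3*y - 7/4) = (2*y - 5)/(2*y - 1)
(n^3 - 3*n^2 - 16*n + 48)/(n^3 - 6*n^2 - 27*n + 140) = (n^2 + n - 12)/(n^2 - 2*n - 35)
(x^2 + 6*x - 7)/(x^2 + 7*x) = (x - 1)/x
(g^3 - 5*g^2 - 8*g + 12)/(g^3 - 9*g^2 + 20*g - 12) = (g + 2)/(g - 2)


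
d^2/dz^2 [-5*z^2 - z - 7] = -10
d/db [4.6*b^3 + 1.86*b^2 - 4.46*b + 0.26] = 13.8*b^2 + 3.72*b - 4.46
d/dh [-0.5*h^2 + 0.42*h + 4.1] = 0.42 - 1.0*h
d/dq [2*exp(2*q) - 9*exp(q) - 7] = (4*exp(q) - 9)*exp(q)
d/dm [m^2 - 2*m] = 2*m - 2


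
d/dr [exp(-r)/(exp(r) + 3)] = (-2*exp(r) - 3)*exp(-r)/(exp(2*r) + 6*exp(r) + 9)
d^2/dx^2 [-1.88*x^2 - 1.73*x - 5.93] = -3.76000000000000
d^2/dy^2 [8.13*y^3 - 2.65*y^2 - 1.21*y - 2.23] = 48.78*y - 5.3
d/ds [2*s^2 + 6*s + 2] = 4*s + 6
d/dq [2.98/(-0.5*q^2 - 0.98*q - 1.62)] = (2.98*q + 2.9204)/(0.5*q^2 + 0.98*q + 1.62)^2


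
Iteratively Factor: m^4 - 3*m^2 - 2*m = (m + 1)*(m^3 - m^2 - 2*m) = m*(m + 1)*(m^2 - m - 2) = m*(m - 2)*(m + 1)*(m + 1)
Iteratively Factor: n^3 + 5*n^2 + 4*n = (n)*(n^2 + 5*n + 4) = n*(n + 4)*(n + 1)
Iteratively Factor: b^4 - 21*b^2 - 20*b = (b + 1)*(b^3 - b^2 - 20*b) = (b + 1)*(b + 4)*(b^2 - 5*b) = (b - 5)*(b + 1)*(b + 4)*(b)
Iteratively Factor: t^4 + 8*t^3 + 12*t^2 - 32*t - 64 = (t + 2)*(t^3 + 6*t^2 - 32) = (t - 2)*(t + 2)*(t^2 + 8*t + 16) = (t - 2)*(t + 2)*(t + 4)*(t + 4)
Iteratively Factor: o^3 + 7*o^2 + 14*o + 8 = (o + 1)*(o^2 + 6*o + 8) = (o + 1)*(o + 4)*(o + 2)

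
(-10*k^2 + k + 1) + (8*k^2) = -2*k^2 + k + 1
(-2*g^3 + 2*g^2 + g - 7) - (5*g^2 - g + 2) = -2*g^3 - 3*g^2 + 2*g - 9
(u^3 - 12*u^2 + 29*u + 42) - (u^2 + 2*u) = u^3 - 13*u^2 + 27*u + 42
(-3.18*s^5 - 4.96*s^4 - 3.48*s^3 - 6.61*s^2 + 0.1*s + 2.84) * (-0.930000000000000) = 2.9574*s^5 + 4.6128*s^4 + 3.2364*s^3 + 6.1473*s^2 - 0.093*s - 2.6412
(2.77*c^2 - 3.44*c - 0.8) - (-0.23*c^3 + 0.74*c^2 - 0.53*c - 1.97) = 0.23*c^3 + 2.03*c^2 - 2.91*c + 1.17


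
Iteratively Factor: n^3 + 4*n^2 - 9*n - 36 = (n - 3)*(n^2 + 7*n + 12) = (n - 3)*(n + 3)*(n + 4)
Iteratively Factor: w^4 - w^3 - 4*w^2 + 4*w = (w)*(w^3 - w^2 - 4*w + 4) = w*(w - 2)*(w^2 + w - 2) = w*(w - 2)*(w + 2)*(w - 1)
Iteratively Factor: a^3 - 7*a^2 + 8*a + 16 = (a - 4)*(a^2 - 3*a - 4) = (a - 4)^2*(a + 1)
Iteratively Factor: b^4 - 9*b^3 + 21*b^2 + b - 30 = (b - 5)*(b^3 - 4*b^2 + b + 6) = (b - 5)*(b - 3)*(b^2 - b - 2) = (b - 5)*(b - 3)*(b + 1)*(b - 2)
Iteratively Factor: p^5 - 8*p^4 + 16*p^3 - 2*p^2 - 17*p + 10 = (p - 2)*(p^4 - 6*p^3 + 4*p^2 + 6*p - 5) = (p - 2)*(p - 1)*(p^3 - 5*p^2 - p + 5) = (p - 2)*(p - 1)^2*(p^2 - 4*p - 5) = (p - 5)*(p - 2)*(p - 1)^2*(p + 1)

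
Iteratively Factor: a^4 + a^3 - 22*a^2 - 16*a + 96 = (a + 4)*(a^3 - 3*a^2 - 10*a + 24) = (a - 4)*(a + 4)*(a^2 + a - 6) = (a - 4)*(a + 3)*(a + 4)*(a - 2)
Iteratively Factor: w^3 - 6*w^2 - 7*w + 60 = (w + 3)*(w^2 - 9*w + 20) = (w - 5)*(w + 3)*(w - 4)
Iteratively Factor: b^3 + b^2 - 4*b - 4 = (b + 2)*(b^2 - b - 2) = (b + 1)*(b + 2)*(b - 2)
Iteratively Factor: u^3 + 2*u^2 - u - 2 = (u + 1)*(u^2 + u - 2) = (u + 1)*(u + 2)*(u - 1)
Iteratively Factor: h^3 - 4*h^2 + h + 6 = (h + 1)*(h^2 - 5*h + 6) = (h - 2)*(h + 1)*(h - 3)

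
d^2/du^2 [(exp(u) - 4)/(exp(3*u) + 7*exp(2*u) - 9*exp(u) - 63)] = (4*exp(6*u) - 15*exp(5*u) - 223*exp(4*u) + 170*exp(3*u) + 1134*exp(2*u) - 7947*exp(u) + 6237)*exp(u)/(exp(9*u) + 21*exp(8*u) + 120*exp(7*u) - 224*exp(6*u) - 3726*exp(5*u) - 4158*exp(4*u) + 34992*exp(3*u) + 68040*exp(2*u) - 107163*exp(u) - 250047)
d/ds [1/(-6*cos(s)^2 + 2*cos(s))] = (sin(s)/cos(s)^2 - 6*tan(s))/(2*(3*cos(s) - 1)^2)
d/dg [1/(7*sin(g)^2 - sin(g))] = (-14/tan(g) + cos(g)/sin(g)^2)/(7*sin(g) - 1)^2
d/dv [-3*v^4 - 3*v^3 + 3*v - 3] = -12*v^3 - 9*v^2 + 3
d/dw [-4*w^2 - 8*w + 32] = -8*w - 8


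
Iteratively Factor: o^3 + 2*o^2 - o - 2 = (o + 1)*(o^2 + o - 2) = (o + 1)*(o + 2)*(o - 1)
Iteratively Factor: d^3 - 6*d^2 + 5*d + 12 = (d + 1)*(d^2 - 7*d + 12) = (d - 4)*(d + 1)*(d - 3)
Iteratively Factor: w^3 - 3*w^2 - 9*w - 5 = (w - 5)*(w^2 + 2*w + 1) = (w - 5)*(w + 1)*(w + 1)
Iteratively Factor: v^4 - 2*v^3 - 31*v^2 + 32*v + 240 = (v - 5)*(v^3 + 3*v^2 - 16*v - 48) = (v - 5)*(v + 3)*(v^2 - 16) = (v - 5)*(v - 4)*(v + 3)*(v + 4)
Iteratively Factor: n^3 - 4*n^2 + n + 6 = (n + 1)*(n^2 - 5*n + 6) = (n - 3)*(n + 1)*(n - 2)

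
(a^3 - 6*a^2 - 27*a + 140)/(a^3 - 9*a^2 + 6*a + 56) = (a + 5)/(a + 2)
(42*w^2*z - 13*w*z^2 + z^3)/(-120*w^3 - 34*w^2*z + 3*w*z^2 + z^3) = z*(-7*w + z)/(20*w^2 + 9*w*z + z^2)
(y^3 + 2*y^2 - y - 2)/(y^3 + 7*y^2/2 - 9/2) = 2*(y^2 + 3*y + 2)/(2*y^2 + 9*y + 9)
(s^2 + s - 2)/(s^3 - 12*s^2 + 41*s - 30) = (s + 2)/(s^2 - 11*s + 30)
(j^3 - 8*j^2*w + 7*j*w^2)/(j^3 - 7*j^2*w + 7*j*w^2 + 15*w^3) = j*(j^2 - 8*j*w + 7*w^2)/(j^3 - 7*j^2*w + 7*j*w^2 + 15*w^3)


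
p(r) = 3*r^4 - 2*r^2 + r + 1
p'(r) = 12*r^3 - 4*r + 1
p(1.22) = 5.89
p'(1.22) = 17.91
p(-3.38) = 366.32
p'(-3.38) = -448.85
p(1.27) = 6.85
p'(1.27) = 20.50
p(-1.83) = 26.12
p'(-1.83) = -65.22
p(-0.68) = 0.04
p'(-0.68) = -0.05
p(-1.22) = 3.45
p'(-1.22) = -15.91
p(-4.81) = 1555.76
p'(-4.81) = -1315.18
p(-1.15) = 2.45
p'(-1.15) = -12.65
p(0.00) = 1.00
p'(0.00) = 1.00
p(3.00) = 229.00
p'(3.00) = 313.00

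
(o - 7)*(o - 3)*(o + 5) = o^3 - 5*o^2 - 29*o + 105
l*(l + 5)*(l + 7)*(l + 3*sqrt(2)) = l^4 + 3*sqrt(2)*l^3 + 12*l^3 + 35*l^2 + 36*sqrt(2)*l^2 + 105*sqrt(2)*l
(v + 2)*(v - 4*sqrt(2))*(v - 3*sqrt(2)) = v^3 - 7*sqrt(2)*v^2 + 2*v^2 - 14*sqrt(2)*v + 24*v + 48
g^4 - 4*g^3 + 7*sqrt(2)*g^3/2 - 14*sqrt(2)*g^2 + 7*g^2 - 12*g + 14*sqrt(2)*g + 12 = (g - 2)^2*(g + sqrt(2)/2)*(g + 3*sqrt(2))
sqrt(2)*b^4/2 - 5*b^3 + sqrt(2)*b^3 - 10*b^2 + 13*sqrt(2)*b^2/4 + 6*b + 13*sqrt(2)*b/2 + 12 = (b + 2)*(b - 4*sqrt(2))*(b - 3*sqrt(2)/2)*(sqrt(2)*b/2 + 1/2)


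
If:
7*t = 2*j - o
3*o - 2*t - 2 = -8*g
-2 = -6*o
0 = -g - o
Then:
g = -1/3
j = -25/4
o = 1/3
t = -11/6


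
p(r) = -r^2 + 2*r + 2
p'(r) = 2 - 2*r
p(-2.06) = -6.36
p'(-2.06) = 6.12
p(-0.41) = 1.01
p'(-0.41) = 2.82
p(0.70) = 2.91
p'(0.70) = 0.60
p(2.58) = 0.50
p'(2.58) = -3.16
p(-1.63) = -3.92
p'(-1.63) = 5.26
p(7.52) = -39.51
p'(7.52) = -13.04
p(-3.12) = -13.97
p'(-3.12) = 8.24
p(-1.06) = -1.24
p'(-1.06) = 4.12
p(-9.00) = -97.00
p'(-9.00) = 20.00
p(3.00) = -1.00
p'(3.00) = -4.00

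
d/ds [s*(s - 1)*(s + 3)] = 3*s^2 + 4*s - 3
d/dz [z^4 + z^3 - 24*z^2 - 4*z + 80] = 4*z^3 + 3*z^2 - 48*z - 4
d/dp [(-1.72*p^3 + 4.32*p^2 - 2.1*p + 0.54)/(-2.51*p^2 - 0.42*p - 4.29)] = (4.3172*p^4 + 1.4448*p^3 + 15.051*p^2 - 34.3548*p + 9.2358)/(6.3001*p^4 + 2.1084*p^3 + 21.7122*p^2 + 3.6036*p + 18.4041)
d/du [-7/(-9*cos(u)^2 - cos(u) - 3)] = 7*(18*cos(u) + 1)*sin(u)/(9*cos(u)^2 + cos(u) + 3)^2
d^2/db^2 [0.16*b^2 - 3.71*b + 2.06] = 0.320000000000000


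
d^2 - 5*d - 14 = (d - 7)*(d + 2)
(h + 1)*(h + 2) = h^2 + 3*h + 2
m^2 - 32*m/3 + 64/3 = (m - 8)*(m - 8/3)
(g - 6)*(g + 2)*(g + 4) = g^3 - 28*g - 48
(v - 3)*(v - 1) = v^2 - 4*v + 3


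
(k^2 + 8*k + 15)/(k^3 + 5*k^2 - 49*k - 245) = (k + 3)/(k^2 - 49)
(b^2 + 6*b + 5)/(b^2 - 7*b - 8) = (b + 5)/(b - 8)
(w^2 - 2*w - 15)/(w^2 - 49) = (w^2 - 2*w - 15)/(w^2 - 49)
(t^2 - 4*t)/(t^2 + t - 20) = t/(t + 5)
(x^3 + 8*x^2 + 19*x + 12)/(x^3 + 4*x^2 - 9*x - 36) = (x + 1)/(x - 3)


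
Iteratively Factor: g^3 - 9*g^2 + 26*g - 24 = (g - 4)*(g^2 - 5*g + 6) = (g - 4)*(g - 3)*(g - 2)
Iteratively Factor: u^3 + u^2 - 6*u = (u)*(u^2 + u - 6) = u*(u - 2)*(u + 3)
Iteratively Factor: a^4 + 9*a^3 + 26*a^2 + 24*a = (a + 3)*(a^3 + 6*a^2 + 8*a) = a*(a + 3)*(a^2 + 6*a + 8) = a*(a + 2)*(a + 3)*(a + 4)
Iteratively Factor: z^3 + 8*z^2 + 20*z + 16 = (z + 2)*(z^2 + 6*z + 8) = (z + 2)^2*(z + 4)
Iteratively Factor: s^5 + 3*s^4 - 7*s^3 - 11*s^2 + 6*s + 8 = (s - 2)*(s^4 + 5*s^3 + 3*s^2 - 5*s - 4) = (s - 2)*(s + 4)*(s^3 + s^2 - s - 1) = (s - 2)*(s - 1)*(s + 4)*(s^2 + 2*s + 1) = (s - 2)*(s - 1)*(s + 1)*(s + 4)*(s + 1)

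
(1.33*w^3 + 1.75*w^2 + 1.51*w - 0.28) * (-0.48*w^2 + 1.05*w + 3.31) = -0.6384*w^5 + 0.5565*w^4 + 5.515*w^3 + 7.5124*w^2 + 4.7041*w - 0.9268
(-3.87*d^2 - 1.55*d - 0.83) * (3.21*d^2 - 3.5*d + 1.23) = -12.4227*d^4 + 8.5695*d^3 - 1.9994*d^2 + 0.9985*d - 1.0209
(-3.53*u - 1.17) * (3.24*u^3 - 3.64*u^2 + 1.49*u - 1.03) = -11.4372*u^4 + 9.0584*u^3 - 1.0009*u^2 + 1.8926*u + 1.2051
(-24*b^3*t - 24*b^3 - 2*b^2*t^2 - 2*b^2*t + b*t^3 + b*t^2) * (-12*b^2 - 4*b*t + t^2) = 288*b^5*t + 288*b^5 + 120*b^4*t^2 + 120*b^4*t - 28*b^3*t^3 - 28*b^3*t^2 - 6*b^2*t^4 - 6*b^2*t^3 + b*t^5 + b*t^4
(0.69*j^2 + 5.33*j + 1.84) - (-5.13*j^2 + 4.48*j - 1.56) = 5.82*j^2 + 0.85*j + 3.4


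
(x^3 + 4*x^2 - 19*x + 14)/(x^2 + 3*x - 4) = (x^2 + 5*x - 14)/(x + 4)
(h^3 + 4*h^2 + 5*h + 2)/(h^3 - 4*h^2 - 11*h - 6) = (h + 2)/(h - 6)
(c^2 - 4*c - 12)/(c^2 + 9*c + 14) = (c - 6)/(c + 7)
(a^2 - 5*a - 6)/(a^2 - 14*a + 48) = (a + 1)/(a - 8)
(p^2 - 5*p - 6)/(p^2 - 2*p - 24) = (p + 1)/(p + 4)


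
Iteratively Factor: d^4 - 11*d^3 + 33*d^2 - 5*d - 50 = (d - 2)*(d^3 - 9*d^2 + 15*d + 25) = (d - 2)*(d + 1)*(d^2 - 10*d + 25) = (d - 5)*(d - 2)*(d + 1)*(d - 5)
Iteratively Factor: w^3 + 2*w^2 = (w)*(w^2 + 2*w) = w*(w + 2)*(w)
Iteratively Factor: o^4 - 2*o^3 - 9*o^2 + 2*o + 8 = (o + 1)*(o^3 - 3*o^2 - 6*o + 8) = (o + 1)*(o + 2)*(o^2 - 5*o + 4) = (o - 4)*(o + 1)*(o + 2)*(o - 1)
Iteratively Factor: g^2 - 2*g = (g - 2)*(g)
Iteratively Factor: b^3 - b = (b)*(b^2 - 1) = b*(b + 1)*(b - 1)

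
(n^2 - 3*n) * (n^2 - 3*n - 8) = n^4 - 6*n^3 + n^2 + 24*n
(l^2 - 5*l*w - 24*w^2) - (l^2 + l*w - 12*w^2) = -6*l*w - 12*w^2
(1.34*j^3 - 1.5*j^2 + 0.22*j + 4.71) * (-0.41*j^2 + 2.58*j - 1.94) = -0.5494*j^5 + 4.0722*j^4 - 6.5598*j^3 + 1.5465*j^2 + 11.725*j - 9.1374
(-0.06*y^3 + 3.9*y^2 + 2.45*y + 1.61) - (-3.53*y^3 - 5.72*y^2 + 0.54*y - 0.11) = 3.47*y^3 + 9.62*y^2 + 1.91*y + 1.72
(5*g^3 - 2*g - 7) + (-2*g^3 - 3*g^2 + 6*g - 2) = 3*g^3 - 3*g^2 + 4*g - 9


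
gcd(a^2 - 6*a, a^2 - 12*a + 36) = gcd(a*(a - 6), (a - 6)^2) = a - 6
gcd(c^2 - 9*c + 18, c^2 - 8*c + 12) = c - 6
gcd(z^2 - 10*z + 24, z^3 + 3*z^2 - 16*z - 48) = z - 4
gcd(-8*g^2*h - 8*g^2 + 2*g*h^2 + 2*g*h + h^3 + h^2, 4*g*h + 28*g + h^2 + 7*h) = 4*g + h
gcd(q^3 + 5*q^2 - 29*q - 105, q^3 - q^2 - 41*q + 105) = q^2 + 2*q - 35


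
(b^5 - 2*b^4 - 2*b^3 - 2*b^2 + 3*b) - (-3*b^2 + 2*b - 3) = b^5 - 2*b^4 - 2*b^3 + b^2 + b + 3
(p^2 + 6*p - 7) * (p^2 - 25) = p^4 + 6*p^3 - 32*p^2 - 150*p + 175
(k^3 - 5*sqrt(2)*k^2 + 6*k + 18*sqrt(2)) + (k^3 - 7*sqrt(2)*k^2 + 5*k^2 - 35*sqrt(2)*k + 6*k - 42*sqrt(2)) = 2*k^3 - 12*sqrt(2)*k^2 + 5*k^2 - 35*sqrt(2)*k + 12*k - 24*sqrt(2)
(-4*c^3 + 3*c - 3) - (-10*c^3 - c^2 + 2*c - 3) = 6*c^3 + c^2 + c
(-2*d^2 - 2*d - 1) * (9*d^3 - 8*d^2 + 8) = -18*d^5 - 2*d^4 + 7*d^3 - 8*d^2 - 16*d - 8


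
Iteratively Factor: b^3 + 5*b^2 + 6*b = (b)*(b^2 + 5*b + 6) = b*(b + 3)*(b + 2)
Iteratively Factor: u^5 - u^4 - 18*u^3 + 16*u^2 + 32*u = (u - 4)*(u^4 + 3*u^3 - 6*u^2 - 8*u) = (u - 4)*(u + 1)*(u^3 + 2*u^2 - 8*u) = u*(u - 4)*(u + 1)*(u^2 + 2*u - 8) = u*(u - 4)*(u + 1)*(u + 4)*(u - 2)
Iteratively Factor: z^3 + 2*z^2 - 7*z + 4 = (z - 1)*(z^2 + 3*z - 4) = (z - 1)*(z + 4)*(z - 1)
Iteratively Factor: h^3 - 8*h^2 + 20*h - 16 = (h - 2)*(h^2 - 6*h + 8) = (h - 4)*(h - 2)*(h - 2)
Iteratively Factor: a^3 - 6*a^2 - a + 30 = (a - 5)*(a^2 - a - 6) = (a - 5)*(a + 2)*(a - 3)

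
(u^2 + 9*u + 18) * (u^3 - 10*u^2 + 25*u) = u^5 - u^4 - 47*u^3 + 45*u^2 + 450*u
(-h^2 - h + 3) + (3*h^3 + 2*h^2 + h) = 3*h^3 + h^2 + 3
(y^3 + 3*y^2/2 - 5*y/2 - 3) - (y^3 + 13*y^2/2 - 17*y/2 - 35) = -5*y^2 + 6*y + 32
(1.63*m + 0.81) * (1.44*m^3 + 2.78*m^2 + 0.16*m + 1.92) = 2.3472*m^4 + 5.6978*m^3 + 2.5126*m^2 + 3.2592*m + 1.5552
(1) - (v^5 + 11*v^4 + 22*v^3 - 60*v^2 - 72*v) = -v^5 - 11*v^4 - 22*v^3 + 60*v^2 + 72*v + 1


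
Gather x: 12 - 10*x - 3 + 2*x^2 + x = 2*x^2 - 9*x + 9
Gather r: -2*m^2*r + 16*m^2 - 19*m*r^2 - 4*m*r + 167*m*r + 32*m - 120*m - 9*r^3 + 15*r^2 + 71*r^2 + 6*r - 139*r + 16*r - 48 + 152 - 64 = 16*m^2 - 88*m - 9*r^3 + r^2*(86 - 19*m) + r*(-2*m^2 + 163*m - 117) + 40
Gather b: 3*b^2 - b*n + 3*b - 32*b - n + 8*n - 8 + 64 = 3*b^2 + b*(-n - 29) + 7*n + 56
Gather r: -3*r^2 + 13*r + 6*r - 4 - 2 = -3*r^2 + 19*r - 6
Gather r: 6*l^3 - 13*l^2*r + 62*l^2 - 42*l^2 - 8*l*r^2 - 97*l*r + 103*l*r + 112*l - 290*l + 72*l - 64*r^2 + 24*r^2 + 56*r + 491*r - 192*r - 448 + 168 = 6*l^3 + 20*l^2 - 106*l + r^2*(-8*l - 40) + r*(-13*l^2 + 6*l + 355) - 280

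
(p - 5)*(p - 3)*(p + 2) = p^3 - 6*p^2 - p + 30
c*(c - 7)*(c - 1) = c^3 - 8*c^2 + 7*c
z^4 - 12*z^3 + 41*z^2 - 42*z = z*(z - 7)*(z - 3)*(z - 2)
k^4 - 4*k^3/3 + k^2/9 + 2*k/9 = k*(k - 1)*(k - 2/3)*(k + 1/3)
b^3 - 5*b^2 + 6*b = b*(b - 3)*(b - 2)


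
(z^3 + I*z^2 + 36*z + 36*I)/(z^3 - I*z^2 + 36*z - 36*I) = (z + I)/(z - I)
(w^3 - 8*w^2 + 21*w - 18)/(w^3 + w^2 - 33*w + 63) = (w - 2)/(w + 7)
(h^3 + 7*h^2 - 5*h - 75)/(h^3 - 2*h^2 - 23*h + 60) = (h + 5)/(h - 4)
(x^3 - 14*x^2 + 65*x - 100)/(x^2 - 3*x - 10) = (x^2 - 9*x + 20)/(x + 2)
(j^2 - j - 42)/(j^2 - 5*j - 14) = (j + 6)/(j + 2)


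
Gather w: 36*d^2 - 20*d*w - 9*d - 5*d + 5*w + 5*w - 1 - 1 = 36*d^2 - 14*d + w*(10 - 20*d) - 2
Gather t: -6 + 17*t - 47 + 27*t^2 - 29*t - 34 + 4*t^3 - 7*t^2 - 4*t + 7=4*t^3 + 20*t^2 - 16*t - 80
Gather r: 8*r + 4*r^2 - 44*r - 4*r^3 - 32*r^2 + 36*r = -4*r^3 - 28*r^2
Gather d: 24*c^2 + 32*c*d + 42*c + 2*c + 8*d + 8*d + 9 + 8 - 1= 24*c^2 + 44*c + d*(32*c + 16) + 16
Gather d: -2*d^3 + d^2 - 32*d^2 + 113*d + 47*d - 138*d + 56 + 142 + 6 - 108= -2*d^3 - 31*d^2 + 22*d + 96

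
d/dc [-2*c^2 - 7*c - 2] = -4*c - 7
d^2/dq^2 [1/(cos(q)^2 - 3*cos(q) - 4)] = (4*sin(q)^4 - 27*sin(q)^2 - 3*cos(q)/4 - 9*cos(3*q)/4 - 3)/(sin(q)^2 + 3*cos(q) + 3)^3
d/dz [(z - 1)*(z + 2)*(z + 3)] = 3*z^2 + 8*z + 1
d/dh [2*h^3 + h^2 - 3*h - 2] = 6*h^2 + 2*h - 3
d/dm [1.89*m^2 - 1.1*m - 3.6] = 3.78*m - 1.1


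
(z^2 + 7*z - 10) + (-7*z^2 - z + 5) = -6*z^2 + 6*z - 5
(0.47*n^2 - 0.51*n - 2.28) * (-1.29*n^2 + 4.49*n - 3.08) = -0.6063*n^4 + 2.7682*n^3 - 0.7963*n^2 - 8.6664*n + 7.0224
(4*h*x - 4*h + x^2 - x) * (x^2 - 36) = 4*h*x^3 - 4*h*x^2 - 144*h*x + 144*h + x^4 - x^3 - 36*x^2 + 36*x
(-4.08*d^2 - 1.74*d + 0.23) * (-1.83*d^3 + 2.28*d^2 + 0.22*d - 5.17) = 7.4664*d^5 - 6.1182*d^4 - 5.2857*d^3 + 21.2352*d^2 + 9.0464*d - 1.1891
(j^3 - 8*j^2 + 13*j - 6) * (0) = 0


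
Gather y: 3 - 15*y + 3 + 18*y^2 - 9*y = 18*y^2 - 24*y + 6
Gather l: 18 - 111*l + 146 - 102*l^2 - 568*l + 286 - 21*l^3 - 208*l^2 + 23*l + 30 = -21*l^3 - 310*l^2 - 656*l + 480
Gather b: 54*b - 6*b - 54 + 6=48*b - 48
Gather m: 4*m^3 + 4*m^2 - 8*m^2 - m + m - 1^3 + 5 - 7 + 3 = 4*m^3 - 4*m^2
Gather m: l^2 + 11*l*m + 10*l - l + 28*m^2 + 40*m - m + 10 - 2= l^2 + 9*l + 28*m^2 + m*(11*l + 39) + 8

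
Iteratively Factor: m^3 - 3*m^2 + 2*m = (m)*(m^2 - 3*m + 2) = m*(m - 1)*(m - 2)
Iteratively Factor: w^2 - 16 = (w + 4)*(w - 4)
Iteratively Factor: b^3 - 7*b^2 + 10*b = (b)*(b^2 - 7*b + 10) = b*(b - 5)*(b - 2)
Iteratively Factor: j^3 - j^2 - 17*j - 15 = (j + 3)*(j^2 - 4*j - 5) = (j + 1)*(j + 3)*(j - 5)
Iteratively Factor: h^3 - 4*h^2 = (h)*(h^2 - 4*h) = h*(h - 4)*(h)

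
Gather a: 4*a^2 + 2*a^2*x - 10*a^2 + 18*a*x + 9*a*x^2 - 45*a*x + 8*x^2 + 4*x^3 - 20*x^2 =a^2*(2*x - 6) + a*(9*x^2 - 27*x) + 4*x^3 - 12*x^2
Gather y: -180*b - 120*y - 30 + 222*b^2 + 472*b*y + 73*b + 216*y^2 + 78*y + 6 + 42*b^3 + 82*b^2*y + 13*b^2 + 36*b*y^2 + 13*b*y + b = 42*b^3 + 235*b^2 - 106*b + y^2*(36*b + 216) + y*(82*b^2 + 485*b - 42) - 24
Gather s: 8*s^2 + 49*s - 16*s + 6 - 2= 8*s^2 + 33*s + 4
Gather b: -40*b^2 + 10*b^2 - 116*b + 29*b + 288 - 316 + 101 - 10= -30*b^2 - 87*b + 63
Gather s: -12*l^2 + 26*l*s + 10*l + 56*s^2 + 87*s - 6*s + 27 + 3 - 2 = -12*l^2 + 10*l + 56*s^2 + s*(26*l + 81) + 28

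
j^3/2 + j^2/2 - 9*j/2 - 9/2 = (j/2 + 1/2)*(j - 3)*(j + 3)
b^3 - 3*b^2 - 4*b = b*(b - 4)*(b + 1)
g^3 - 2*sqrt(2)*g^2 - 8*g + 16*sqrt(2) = (g - 2*sqrt(2))^2*(g + 2*sqrt(2))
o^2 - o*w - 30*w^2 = (o - 6*w)*(o + 5*w)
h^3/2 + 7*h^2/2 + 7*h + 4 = (h/2 + 1)*(h + 1)*(h + 4)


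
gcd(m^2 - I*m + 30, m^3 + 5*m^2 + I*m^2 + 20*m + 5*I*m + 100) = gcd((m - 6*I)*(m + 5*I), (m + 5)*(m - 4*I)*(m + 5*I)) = m + 5*I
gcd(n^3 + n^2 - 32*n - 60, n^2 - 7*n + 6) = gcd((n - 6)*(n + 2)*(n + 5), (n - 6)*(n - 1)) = n - 6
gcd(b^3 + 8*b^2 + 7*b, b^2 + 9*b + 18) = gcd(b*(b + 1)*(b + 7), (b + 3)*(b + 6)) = 1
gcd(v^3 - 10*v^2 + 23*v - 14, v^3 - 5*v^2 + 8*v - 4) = v^2 - 3*v + 2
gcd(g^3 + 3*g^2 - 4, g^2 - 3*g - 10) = g + 2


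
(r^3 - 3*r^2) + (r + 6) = r^3 - 3*r^2 + r + 6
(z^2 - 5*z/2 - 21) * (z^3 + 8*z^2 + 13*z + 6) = z^5 + 11*z^4/2 - 28*z^3 - 389*z^2/2 - 288*z - 126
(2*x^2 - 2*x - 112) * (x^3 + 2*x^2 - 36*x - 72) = 2*x^5 + 2*x^4 - 188*x^3 - 296*x^2 + 4176*x + 8064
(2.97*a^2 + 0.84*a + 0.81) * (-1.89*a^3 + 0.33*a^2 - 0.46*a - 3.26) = -5.6133*a^5 - 0.6075*a^4 - 2.6199*a^3 - 9.8013*a^2 - 3.111*a - 2.6406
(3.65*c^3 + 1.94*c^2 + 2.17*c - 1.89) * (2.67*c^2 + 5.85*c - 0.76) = 9.7455*c^5 + 26.5323*c^4 + 14.3689*c^3 + 6.1738*c^2 - 12.7057*c + 1.4364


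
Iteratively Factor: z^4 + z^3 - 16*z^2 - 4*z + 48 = (z - 2)*(z^3 + 3*z^2 - 10*z - 24) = (z - 2)*(z + 4)*(z^2 - z - 6) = (z - 2)*(z + 2)*(z + 4)*(z - 3)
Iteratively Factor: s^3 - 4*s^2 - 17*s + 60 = (s - 3)*(s^2 - s - 20) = (s - 5)*(s - 3)*(s + 4)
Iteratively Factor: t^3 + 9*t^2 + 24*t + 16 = (t + 1)*(t^2 + 8*t + 16) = (t + 1)*(t + 4)*(t + 4)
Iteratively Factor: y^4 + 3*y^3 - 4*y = (y - 1)*(y^3 + 4*y^2 + 4*y) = (y - 1)*(y + 2)*(y^2 + 2*y) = (y - 1)*(y + 2)^2*(y)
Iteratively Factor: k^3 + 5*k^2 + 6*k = (k + 3)*(k^2 + 2*k) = (k + 2)*(k + 3)*(k)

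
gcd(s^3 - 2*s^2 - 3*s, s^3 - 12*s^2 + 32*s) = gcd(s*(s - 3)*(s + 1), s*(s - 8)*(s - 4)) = s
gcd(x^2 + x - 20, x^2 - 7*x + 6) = 1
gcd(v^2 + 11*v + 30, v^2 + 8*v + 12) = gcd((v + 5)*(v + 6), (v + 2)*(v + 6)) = v + 6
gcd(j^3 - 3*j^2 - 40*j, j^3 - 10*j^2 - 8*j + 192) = j - 8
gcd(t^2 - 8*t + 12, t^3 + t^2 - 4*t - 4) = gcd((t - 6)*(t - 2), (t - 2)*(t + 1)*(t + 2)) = t - 2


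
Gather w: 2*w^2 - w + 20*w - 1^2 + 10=2*w^2 + 19*w + 9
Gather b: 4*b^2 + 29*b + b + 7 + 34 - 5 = 4*b^2 + 30*b + 36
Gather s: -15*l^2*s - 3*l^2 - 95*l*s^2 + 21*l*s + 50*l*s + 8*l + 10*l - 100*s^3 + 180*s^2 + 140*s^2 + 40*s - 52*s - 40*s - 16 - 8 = -3*l^2 + 18*l - 100*s^3 + s^2*(320 - 95*l) + s*(-15*l^2 + 71*l - 52) - 24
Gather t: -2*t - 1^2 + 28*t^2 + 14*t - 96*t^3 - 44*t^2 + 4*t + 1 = -96*t^3 - 16*t^2 + 16*t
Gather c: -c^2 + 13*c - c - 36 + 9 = -c^2 + 12*c - 27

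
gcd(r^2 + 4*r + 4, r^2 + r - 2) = r + 2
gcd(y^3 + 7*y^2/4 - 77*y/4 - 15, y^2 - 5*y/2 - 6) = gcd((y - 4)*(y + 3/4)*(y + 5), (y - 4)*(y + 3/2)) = y - 4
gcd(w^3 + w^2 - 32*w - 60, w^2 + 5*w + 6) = w + 2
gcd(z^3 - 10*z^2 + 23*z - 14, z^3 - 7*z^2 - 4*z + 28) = z^2 - 9*z + 14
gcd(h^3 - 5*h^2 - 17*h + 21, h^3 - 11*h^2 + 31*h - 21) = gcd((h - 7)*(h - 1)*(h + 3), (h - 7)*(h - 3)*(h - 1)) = h^2 - 8*h + 7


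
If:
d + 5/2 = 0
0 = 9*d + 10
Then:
No Solution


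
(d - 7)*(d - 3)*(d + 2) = d^3 - 8*d^2 + d + 42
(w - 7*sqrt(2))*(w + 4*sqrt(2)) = w^2 - 3*sqrt(2)*w - 56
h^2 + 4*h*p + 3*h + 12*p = (h + 3)*(h + 4*p)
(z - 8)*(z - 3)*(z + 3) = z^3 - 8*z^2 - 9*z + 72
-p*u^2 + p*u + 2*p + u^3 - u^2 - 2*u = (-p + u)*(u - 2)*(u + 1)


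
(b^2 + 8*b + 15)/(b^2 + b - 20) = (b + 3)/(b - 4)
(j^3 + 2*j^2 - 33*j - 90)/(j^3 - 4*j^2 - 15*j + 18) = (j + 5)/(j - 1)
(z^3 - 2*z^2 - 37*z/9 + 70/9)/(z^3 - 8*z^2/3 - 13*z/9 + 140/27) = 3*(z + 2)/(3*z + 4)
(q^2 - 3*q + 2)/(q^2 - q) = (q - 2)/q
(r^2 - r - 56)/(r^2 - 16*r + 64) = (r + 7)/(r - 8)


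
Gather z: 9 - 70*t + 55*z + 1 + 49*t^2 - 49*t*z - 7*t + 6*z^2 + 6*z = 49*t^2 - 77*t + 6*z^2 + z*(61 - 49*t) + 10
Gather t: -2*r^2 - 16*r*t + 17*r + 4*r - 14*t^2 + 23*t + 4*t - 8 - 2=-2*r^2 + 21*r - 14*t^2 + t*(27 - 16*r) - 10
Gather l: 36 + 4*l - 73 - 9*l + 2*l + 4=-3*l - 33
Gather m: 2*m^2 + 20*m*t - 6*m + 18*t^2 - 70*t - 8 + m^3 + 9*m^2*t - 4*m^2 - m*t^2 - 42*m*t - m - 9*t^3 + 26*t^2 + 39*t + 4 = m^3 + m^2*(9*t - 2) + m*(-t^2 - 22*t - 7) - 9*t^3 + 44*t^2 - 31*t - 4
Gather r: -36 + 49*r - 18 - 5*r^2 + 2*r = -5*r^2 + 51*r - 54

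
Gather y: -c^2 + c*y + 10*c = -c^2 + c*y + 10*c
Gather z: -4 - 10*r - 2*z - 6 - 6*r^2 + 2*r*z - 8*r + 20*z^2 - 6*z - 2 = -6*r^2 - 18*r + 20*z^2 + z*(2*r - 8) - 12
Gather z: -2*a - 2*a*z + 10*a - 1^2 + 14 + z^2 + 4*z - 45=8*a + z^2 + z*(4 - 2*a) - 32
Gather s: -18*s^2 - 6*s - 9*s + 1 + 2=-18*s^2 - 15*s + 3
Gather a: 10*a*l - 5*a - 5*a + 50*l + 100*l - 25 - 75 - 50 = a*(10*l - 10) + 150*l - 150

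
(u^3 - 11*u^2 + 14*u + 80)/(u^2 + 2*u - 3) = (u^3 - 11*u^2 + 14*u + 80)/(u^2 + 2*u - 3)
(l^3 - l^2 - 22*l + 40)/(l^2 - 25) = (l^2 - 6*l + 8)/(l - 5)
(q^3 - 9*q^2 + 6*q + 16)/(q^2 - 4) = (q^2 - 7*q - 8)/(q + 2)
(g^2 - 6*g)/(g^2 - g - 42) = g*(6 - g)/(-g^2 + g + 42)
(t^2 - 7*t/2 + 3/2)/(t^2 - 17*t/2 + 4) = (t - 3)/(t - 8)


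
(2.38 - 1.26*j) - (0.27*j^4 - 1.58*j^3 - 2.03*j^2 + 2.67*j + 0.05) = -0.27*j^4 + 1.58*j^3 + 2.03*j^2 - 3.93*j + 2.33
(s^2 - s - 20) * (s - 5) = s^3 - 6*s^2 - 15*s + 100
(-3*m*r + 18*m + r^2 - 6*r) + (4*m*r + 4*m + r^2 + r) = m*r + 22*m + 2*r^2 - 5*r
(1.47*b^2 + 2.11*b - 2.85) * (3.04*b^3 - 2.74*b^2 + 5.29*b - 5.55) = 4.4688*b^5 + 2.3866*b^4 - 6.6691*b^3 + 10.8124*b^2 - 26.787*b + 15.8175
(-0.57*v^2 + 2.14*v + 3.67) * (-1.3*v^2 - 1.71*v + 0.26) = 0.741*v^4 - 1.8073*v^3 - 8.5786*v^2 - 5.7193*v + 0.9542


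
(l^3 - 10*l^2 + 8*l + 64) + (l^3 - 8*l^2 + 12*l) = 2*l^3 - 18*l^2 + 20*l + 64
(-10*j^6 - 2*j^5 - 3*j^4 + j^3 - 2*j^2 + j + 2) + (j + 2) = -10*j^6 - 2*j^5 - 3*j^4 + j^3 - 2*j^2 + 2*j + 4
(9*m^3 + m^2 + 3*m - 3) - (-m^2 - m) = 9*m^3 + 2*m^2 + 4*m - 3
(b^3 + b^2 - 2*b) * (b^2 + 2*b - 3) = b^5 + 3*b^4 - 3*b^3 - 7*b^2 + 6*b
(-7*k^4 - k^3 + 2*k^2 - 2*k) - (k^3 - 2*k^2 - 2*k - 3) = -7*k^4 - 2*k^3 + 4*k^2 + 3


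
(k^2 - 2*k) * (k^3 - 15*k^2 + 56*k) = k^5 - 17*k^4 + 86*k^3 - 112*k^2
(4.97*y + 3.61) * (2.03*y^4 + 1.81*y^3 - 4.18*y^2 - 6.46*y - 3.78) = 10.0891*y^5 + 16.324*y^4 - 14.2405*y^3 - 47.196*y^2 - 42.1072*y - 13.6458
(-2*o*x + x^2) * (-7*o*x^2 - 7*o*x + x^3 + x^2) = 14*o^2*x^3 + 14*o^2*x^2 - 9*o*x^4 - 9*o*x^3 + x^5 + x^4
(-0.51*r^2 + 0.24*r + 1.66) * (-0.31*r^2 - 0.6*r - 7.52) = 0.1581*r^4 + 0.2316*r^3 + 3.1766*r^2 - 2.8008*r - 12.4832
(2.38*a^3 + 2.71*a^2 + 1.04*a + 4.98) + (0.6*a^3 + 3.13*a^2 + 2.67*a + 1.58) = 2.98*a^3 + 5.84*a^2 + 3.71*a + 6.56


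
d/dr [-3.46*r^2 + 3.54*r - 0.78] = 3.54 - 6.92*r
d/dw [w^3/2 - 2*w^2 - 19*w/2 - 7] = 3*w^2/2 - 4*w - 19/2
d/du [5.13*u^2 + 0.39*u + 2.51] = 10.26*u + 0.39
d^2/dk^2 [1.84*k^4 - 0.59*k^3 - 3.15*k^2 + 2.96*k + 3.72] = 22.08*k^2 - 3.54*k - 6.3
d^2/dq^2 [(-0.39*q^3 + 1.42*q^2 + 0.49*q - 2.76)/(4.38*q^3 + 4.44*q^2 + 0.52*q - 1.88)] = (69.6525120000001*q^6 + 61.7317200000001*q^5 - 636.154704*q^4 - 691.27992*q^3 - 242.350272*q^2 - 158.32512*q - 36.573408)/(84.027672*q^9 + 255.536208*q^8 + 288.964368*q^7 + 40.003632*q^6 - 185.058144*q^5 - 133.274304*q^4 + 20.53936*q^3 + 45.553152*q^2 + 5.513664*q - 6.644672)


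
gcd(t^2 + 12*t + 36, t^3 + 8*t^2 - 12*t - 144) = t^2 + 12*t + 36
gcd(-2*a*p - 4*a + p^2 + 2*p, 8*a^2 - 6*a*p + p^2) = -2*a + p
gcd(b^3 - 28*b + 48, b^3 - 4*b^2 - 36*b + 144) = b^2 + 2*b - 24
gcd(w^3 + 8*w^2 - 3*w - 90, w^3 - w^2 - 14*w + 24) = w - 3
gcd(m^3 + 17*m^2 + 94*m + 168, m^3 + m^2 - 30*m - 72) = m + 4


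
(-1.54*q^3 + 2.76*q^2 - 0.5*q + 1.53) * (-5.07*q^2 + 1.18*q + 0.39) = 7.8078*q^5 - 15.8104*q^4 + 5.1912*q^3 - 7.2707*q^2 + 1.6104*q + 0.5967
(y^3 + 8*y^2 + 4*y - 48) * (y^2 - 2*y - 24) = y^5 + 6*y^4 - 36*y^3 - 248*y^2 + 1152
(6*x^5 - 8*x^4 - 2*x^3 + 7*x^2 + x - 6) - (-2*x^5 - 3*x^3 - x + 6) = 8*x^5 - 8*x^4 + x^3 + 7*x^2 + 2*x - 12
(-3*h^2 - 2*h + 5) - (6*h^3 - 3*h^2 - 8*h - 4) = -6*h^3 + 6*h + 9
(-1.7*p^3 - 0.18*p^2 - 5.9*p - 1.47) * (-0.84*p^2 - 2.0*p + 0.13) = 1.428*p^5 + 3.5512*p^4 + 5.095*p^3 + 13.0114*p^2 + 2.173*p - 0.1911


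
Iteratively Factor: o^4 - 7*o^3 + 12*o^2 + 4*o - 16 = (o - 2)*(o^3 - 5*o^2 + 2*o + 8) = (o - 2)^2*(o^2 - 3*o - 4) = (o - 4)*(o - 2)^2*(o + 1)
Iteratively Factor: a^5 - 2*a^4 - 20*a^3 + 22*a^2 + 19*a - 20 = (a - 1)*(a^4 - a^3 - 21*a^2 + a + 20) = (a - 5)*(a - 1)*(a^3 + 4*a^2 - a - 4) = (a - 5)*(a - 1)^2*(a^2 + 5*a + 4) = (a - 5)*(a - 1)^2*(a + 4)*(a + 1)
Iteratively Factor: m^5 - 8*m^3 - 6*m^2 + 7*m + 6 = (m + 2)*(m^4 - 2*m^3 - 4*m^2 + 2*m + 3) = (m + 1)*(m + 2)*(m^3 - 3*m^2 - m + 3) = (m + 1)^2*(m + 2)*(m^2 - 4*m + 3) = (m - 3)*(m + 1)^2*(m + 2)*(m - 1)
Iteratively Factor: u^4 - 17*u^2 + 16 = (u - 1)*(u^3 + u^2 - 16*u - 16) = (u - 1)*(u + 4)*(u^2 - 3*u - 4) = (u - 1)*(u + 1)*(u + 4)*(u - 4)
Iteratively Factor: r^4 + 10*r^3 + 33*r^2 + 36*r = (r + 3)*(r^3 + 7*r^2 + 12*r) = (r + 3)*(r + 4)*(r^2 + 3*r) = (r + 3)^2*(r + 4)*(r)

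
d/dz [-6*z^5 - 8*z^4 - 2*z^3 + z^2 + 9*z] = -30*z^4 - 32*z^3 - 6*z^2 + 2*z + 9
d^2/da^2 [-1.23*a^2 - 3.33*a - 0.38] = -2.46000000000000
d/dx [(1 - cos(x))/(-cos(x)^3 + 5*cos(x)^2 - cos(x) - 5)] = 32*(cos(x)^3 - 4*cos(x)^2 + 5*cos(x) - 3)*sin(x)/(20*sin(x)^2 + 7*cos(x) + cos(3*x))^2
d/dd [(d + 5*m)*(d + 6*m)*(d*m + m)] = m*(3*d^2 + 22*d*m + 2*d + 30*m^2 + 11*m)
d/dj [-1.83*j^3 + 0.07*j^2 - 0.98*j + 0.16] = -5.49*j^2 + 0.14*j - 0.98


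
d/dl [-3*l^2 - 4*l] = -6*l - 4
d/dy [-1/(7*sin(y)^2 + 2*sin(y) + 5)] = 2*(7*sin(y) + 1)*cos(y)/(7*sin(y)^2 + 2*sin(y) + 5)^2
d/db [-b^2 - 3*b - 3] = -2*b - 3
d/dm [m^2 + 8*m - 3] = 2*m + 8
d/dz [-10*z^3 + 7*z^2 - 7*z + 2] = -30*z^2 + 14*z - 7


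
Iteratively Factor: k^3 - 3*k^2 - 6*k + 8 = (k - 4)*(k^2 + k - 2) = (k - 4)*(k - 1)*(k + 2)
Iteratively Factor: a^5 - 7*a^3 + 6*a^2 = (a)*(a^4 - 7*a^2 + 6*a) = a^2*(a^3 - 7*a + 6) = a^2*(a - 1)*(a^2 + a - 6) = a^2*(a - 2)*(a - 1)*(a + 3)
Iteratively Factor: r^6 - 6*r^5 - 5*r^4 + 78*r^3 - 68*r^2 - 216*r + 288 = (r - 2)*(r^5 - 4*r^4 - 13*r^3 + 52*r^2 + 36*r - 144) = (r - 3)*(r - 2)*(r^4 - r^3 - 16*r^2 + 4*r + 48) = (r - 3)*(r - 2)*(r + 3)*(r^3 - 4*r^2 - 4*r + 16) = (r - 3)*(r - 2)*(r + 2)*(r + 3)*(r^2 - 6*r + 8) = (r - 3)*(r - 2)^2*(r + 2)*(r + 3)*(r - 4)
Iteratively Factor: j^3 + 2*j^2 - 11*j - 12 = (j + 1)*(j^2 + j - 12) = (j + 1)*(j + 4)*(j - 3)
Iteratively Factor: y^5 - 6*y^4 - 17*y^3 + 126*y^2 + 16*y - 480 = (y - 3)*(y^4 - 3*y^3 - 26*y^2 + 48*y + 160) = (y - 3)*(y + 2)*(y^3 - 5*y^2 - 16*y + 80) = (y - 3)*(y + 2)*(y + 4)*(y^2 - 9*y + 20) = (y - 4)*(y - 3)*(y + 2)*(y + 4)*(y - 5)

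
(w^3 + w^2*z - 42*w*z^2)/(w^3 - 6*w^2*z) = (w + 7*z)/w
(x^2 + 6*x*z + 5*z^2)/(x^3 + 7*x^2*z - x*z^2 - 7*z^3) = (x + 5*z)/(x^2 + 6*x*z - 7*z^2)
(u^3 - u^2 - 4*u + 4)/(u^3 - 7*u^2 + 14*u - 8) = (u + 2)/(u - 4)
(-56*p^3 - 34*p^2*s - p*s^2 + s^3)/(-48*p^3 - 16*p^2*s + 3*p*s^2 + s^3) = (14*p^2 + 5*p*s - s^2)/(12*p^2 + p*s - s^2)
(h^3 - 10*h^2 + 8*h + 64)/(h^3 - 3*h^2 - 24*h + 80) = (h^2 - 6*h - 16)/(h^2 + h - 20)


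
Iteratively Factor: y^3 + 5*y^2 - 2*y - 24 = (y + 4)*(y^2 + y - 6) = (y + 3)*(y + 4)*(y - 2)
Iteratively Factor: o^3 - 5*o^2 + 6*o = (o - 2)*(o^2 - 3*o) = o*(o - 2)*(o - 3)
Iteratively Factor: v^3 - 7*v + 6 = (v - 2)*(v^2 + 2*v - 3) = (v - 2)*(v - 1)*(v + 3)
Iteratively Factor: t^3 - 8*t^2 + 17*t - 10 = (t - 1)*(t^2 - 7*t + 10) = (t - 2)*(t - 1)*(t - 5)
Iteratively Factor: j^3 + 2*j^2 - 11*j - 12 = (j - 3)*(j^2 + 5*j + 4) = (j - 3)*(j + 4)*(j + 1)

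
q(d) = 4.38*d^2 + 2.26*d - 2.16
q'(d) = 8.76*d + 2.26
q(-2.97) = 29.76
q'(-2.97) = -23.76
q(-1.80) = 7.96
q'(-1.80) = -13.51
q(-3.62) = 47.06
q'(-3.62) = -29.45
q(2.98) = 43.47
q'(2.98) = 28.36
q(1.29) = 8.04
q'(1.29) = 13.56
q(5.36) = 135.79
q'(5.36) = 49.21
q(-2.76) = 24.97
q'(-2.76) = -21.92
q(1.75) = 15.21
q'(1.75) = 17.59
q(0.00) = -2.16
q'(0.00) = 2.26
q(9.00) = 372.96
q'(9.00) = 81.10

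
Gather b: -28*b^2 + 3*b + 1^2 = -28*b^2 + 3*b + 1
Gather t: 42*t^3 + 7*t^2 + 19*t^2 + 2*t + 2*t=42*t^3 + 26*t^2 + 4*t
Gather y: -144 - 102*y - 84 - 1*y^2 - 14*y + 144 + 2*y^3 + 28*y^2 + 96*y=2*y^3 + 27*y^2 - 20*y - 84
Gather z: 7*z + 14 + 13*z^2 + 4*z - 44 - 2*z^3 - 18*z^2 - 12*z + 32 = -2*z^3 - 5*z^2 - z + 2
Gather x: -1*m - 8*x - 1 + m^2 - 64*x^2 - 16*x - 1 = m^2 - m - 64*x^2 - 24*x - 2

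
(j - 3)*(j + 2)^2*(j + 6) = j^4 + 7*j^3 - 2*j^2 - 60*j - 72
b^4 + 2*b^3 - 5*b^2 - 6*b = b*(b - 2)*(b + 1)*(b + 3)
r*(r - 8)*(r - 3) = r^3 - 11*r^2 + 24*r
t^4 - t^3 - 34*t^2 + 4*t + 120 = (t - 6)*(t - 2)*(t + 2)*(t + 5)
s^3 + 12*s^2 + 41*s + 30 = (s + 1)*(s + 5)*(s + 6)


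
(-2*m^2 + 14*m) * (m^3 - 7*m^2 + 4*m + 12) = -2*m^5 + 28*m^4 - 106*m^3 + 32*m^2 + 168*m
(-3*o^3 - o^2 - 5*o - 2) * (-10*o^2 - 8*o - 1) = 30*o^5 + 34*o^4 + 61*o^3 + 61*o^2 + 21*o + 2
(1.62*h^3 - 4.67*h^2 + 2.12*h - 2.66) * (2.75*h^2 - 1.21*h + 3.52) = 4.455*h^5 - 14.8027*h^4 + 17.1831*h^3 - 26.3186*h^2 + 10.681*h - 9.3632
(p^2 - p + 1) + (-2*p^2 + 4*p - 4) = -p^2 + 3*p - 3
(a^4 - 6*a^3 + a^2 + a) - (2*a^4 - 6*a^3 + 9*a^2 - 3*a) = -a^4 - 8*a^2 + 4*a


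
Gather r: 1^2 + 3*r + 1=3*r + 2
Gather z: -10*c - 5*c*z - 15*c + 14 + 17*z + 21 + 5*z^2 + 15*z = -25*c + 5*z^2 + z*(32 - 5*c) + 35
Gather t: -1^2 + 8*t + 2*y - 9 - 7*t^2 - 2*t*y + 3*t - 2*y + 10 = -7*t^2 + t*(11 - 2*y)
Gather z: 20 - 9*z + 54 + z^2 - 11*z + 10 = z^2 - 20*z + 84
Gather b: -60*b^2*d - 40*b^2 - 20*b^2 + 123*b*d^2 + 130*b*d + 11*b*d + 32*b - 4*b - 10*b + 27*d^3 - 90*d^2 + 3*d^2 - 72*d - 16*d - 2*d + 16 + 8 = b^2*(-60*d - 60) + b*(123*d^2 + 141*d + 18) + 27*d^3 - 87*d^2 - 90*d + 24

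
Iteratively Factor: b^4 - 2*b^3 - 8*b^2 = (b)*(b^3 - 2*b^2 - 8*b) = b*(b - 4)*(b^2 + 2*b) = b^2*(b - 4)*(b + 2)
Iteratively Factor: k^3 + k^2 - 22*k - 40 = (k - 5)*(k^2 + 6*k + 8) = (k - 5)*(k + 2)*(k + 4)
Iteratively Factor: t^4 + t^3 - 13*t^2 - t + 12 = (t - 1)*(t^3 + 2*t^2 - 11*t - 12) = (t - 1)*(t + 1)*(t^2 + t - 12) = (t - 1)*(t + 1)*(t + 4)*(t - 3)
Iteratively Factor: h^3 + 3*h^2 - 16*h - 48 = (h - 4)*(h^2 + 7*h + 12) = (h - 4)*(h + 4)*(h + 3)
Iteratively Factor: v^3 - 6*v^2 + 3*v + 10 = (v - 2)*(v^2 - 4*v - 5) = (v - 2)*(v + 1)*(v - 5)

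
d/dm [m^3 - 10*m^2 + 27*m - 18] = 3*m^2 - 20*m + 27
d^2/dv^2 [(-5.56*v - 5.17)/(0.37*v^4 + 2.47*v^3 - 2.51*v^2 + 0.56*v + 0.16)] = (-9.133968*v^7 - 95.456004*v^6 - 314.290482*v^5 - 78.3408300000001*v^4 + 460.4614*v^3 - 208.295454*v^2 + 42.46344*v - 6.398816)/(0.050653*v^12 + 1.014429*v^11 + 5.741142*v^10 + 1.535881*v^9 - 35.81025*v^8 + 54.690165*v^7 - 34.259267*v^6 + 7.155144*v^5 + 2.018928*v^4 - 0.984064*v^3 - 0.04224*v^2 + 0.043008*v + 0.004096)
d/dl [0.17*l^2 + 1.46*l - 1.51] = 0.34*l + 1.46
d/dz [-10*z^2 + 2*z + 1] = 2 - 20*z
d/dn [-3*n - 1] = -3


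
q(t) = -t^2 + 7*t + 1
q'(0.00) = 7.00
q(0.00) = 1.00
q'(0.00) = 7.00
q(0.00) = 1.00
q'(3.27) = 0.46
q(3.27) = 13.20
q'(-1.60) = 10.20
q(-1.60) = -12.76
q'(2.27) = 2.46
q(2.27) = 11.74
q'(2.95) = 1.10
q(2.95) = 12.95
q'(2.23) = 2.54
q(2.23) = 11.64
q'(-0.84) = 8.68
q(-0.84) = -5.59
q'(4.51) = -2.02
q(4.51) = 12.23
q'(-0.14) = 7.28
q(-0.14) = 0.00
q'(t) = 7 - 2*t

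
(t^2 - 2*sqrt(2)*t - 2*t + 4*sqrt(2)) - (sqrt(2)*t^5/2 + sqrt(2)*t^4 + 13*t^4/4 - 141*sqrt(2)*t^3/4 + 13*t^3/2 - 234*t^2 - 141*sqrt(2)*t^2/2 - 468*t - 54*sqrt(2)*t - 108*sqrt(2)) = -sqrt(2)*t^5/2 - 13*t^4/4 - sqrt(2)*t^4 - 13*t^3/2 + 141*sqrt(2)*t^3/4 + 141*sqrt(2)*t^2/2 + 235*t^2 + 52*sqrt(2)*t + 466*t + 112*sqrt(2)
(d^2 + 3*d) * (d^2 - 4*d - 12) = d^4 - d^3 - 24*d^2 - 36*d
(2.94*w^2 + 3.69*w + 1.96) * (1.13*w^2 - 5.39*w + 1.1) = 3.3222*w^4 - 11.6769*w^3 - 14.4403*w^2 - 6.5054*w + 2.156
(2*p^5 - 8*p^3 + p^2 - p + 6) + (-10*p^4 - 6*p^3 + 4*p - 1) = 2*p^5 - 10*p^4 - 14*p^3 + p^2 + 3*p + 5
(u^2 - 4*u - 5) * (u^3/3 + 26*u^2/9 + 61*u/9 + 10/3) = u^5/3 + 14*u^4/9 - 58*u^3/9 - 344*u^2/9 - 425*u/9 - 50/3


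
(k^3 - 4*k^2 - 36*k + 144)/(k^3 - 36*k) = (k - 4)/k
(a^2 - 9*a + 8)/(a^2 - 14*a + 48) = (a - 1)/(a - 6)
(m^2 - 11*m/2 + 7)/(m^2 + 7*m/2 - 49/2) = (m - 2)/(m + 7)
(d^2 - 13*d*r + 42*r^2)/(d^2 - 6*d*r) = (d - 7*r)/d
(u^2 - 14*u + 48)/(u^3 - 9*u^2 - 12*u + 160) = (u - 6)/(u^2 - u - 20)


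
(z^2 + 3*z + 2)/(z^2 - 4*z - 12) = (z + 1)/(z - 6)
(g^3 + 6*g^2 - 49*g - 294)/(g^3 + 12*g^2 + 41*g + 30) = (g^2 - 49)/(g^2 + 6*g + 5)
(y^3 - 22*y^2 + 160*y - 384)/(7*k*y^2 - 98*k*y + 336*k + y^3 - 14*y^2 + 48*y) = (y - 8)/(7*k + y)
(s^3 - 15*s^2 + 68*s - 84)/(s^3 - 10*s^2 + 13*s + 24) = (s^3 - 15*s^2 + 68*s - 84)/(s^3 - 10*s^2 + 13*s + 24)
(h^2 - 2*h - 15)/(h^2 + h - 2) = (h^2 - 2*h - 15)/(h^2 + h - 2)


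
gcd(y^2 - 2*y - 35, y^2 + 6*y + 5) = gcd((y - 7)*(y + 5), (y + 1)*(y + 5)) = y + 5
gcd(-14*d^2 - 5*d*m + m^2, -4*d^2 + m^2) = 2*d + m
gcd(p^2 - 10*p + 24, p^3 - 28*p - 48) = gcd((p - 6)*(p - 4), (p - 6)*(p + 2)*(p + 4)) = p - 6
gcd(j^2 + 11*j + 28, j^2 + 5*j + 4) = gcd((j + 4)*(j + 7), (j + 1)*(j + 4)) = j + 4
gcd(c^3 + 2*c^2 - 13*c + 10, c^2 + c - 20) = c + 5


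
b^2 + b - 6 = (b - 2)*(b + 3)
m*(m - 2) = m^2 - 2*m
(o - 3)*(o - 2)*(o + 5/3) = o^3 - 10*o^2/3 - 7*o/3 + 10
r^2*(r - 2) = r^3 - 2*r^2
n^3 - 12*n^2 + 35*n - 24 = (n - 8)*(n - 3)*(n - 1)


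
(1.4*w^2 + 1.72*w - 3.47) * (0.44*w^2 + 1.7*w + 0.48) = 0.616*w^4 + 3.1368*w^3 + 2.0692*w^2 - 5.0734*w - 1.6656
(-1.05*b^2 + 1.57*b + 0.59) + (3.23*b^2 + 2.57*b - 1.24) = 2.18*b^2 + 4.14*b - 0.65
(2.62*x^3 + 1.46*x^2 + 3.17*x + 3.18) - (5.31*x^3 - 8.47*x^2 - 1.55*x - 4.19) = -2.69*x^3 + 9.93*x^2 + 4.72*x + 7.37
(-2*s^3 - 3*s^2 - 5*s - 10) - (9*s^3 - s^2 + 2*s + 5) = -11*s^3 - 2*s^2 - 7*s - 15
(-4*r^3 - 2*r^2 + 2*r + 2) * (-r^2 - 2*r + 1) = 4*r^5 + 10*r^4 - 2*r^3 - 8*r^2 - 2*r + 2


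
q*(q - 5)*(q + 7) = q^3 + 2*q^2 - 35*q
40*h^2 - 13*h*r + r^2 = (-8*h + r)*(-5*h + r)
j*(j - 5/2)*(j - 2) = j^3 - 9*j^2/2 + 5*j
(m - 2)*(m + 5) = m^2 + 3*m - 10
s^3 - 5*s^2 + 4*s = s*(s - 4)*(s - 1)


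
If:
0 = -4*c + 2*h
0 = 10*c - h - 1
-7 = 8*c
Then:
No Solution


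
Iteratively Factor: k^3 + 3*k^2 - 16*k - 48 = (k - 4)*(k^2 + 7*k + 12) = (k - 4)*(k + 3)*(k + 4)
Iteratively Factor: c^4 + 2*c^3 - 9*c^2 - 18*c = (c + 2)*(c^3 - 9*c) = (c - 3)*(c + 2)*(c^2 + 3*c) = (c - 3)*(c + 2)*(c + 3)*(c)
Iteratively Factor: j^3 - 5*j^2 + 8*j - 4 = (j - 1)*(j^2 - 4*j + 4) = (j - 2)*(j - 1)*(j - 2)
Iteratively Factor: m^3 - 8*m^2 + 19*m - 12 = (m - 3)*(m^2 - 5*m + 4) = (m - 3)*(m - 1)*(m - 4)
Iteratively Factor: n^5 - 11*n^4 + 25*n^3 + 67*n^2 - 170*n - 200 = (n - 4)*(n^4 - 7*n^3 - 3*n^2 + 55*n + 50) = (n - 4)*(n + 1)*(n^3 - 8*n^2 + 5*n + 50) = (n - 5)*(n - 4)*(n + 1)*(n^2 - 3*n - 10) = (n - 5)*(n - 4)*(n + 1)*(n + 2)*(n - 5)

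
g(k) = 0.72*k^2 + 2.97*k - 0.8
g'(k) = 1.44*k + 2.97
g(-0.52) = -2.15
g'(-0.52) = 2.22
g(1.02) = 2.98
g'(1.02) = 4.44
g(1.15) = 3.57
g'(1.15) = 4.63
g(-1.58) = -3.70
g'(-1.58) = 0.69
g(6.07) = 43.76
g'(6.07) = 11.71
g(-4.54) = 0.56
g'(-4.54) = -3.57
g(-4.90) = 1.93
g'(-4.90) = -4.09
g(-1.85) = -3.83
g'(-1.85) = 0.31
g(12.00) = 138.52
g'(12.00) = 20.25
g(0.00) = -0.80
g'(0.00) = 2.97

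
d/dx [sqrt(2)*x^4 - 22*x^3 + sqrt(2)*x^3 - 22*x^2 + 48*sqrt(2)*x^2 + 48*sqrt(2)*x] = 4*sqrt(2)*x^3 - 66*x^2 + 3*sqrt(2)*x^2 - 44*x + 96*sqrt(2)*x + 48*sqrt(2)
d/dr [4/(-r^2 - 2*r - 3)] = 8*(r + 1)/(r^2 + 2*r + 3)^2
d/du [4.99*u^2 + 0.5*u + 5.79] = 9.98*u + 0.5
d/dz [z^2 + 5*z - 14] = 2*z + 5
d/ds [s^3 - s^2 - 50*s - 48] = 3*s^2 - 2*s - 50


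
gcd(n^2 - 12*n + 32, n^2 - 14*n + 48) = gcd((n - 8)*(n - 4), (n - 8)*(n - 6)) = n - 8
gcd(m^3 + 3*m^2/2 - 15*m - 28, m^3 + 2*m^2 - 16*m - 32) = m^2 - 2*m - 8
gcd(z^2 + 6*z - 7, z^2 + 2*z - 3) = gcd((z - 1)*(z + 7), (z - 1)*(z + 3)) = z - 1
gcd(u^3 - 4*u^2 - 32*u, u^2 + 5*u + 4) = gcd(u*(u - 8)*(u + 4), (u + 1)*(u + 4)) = u + 4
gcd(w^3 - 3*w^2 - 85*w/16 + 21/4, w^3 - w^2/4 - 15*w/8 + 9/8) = w - 3/4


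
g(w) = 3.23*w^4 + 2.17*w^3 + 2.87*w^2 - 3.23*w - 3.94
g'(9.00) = 9994.42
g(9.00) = 22973.42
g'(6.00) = 3056.29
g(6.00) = 4734.80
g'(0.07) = -2.79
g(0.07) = -4.15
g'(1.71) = 90.22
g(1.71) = 37.40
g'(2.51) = 256.50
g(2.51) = 168.55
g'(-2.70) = -225.57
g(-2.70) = 154.65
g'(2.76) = 333.84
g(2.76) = 242.06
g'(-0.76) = -9.50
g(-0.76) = 0.30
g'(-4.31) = -941.45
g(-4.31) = 1004.14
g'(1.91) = 121.51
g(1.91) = 58.47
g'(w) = 12.92*w^3 + 6.51*w^2 + 5.74*w - 3.23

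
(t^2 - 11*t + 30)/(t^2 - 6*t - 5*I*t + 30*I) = (t - 5)/(t - 5*I)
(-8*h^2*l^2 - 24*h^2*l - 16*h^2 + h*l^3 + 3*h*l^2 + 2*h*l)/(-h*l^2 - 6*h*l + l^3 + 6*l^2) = h*(8*h*l^2 + 24*h*l + 16*h - l^3 - 3*l^2 - 2*l)/(l*(h*l + 6*h - l^2 - 6*l))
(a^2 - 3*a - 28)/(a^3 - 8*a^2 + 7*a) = (a + 4)/(a*(a - 1))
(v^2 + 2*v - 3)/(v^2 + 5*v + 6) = (v - 1)/(v + 2)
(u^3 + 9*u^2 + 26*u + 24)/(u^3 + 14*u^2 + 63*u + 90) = (u^2 + 6*u + 8)/(u^2 + 11*u + 30)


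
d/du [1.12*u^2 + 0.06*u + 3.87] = 2.24*u + 0.06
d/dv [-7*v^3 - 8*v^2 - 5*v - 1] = -21*v^2 - 16*v - 5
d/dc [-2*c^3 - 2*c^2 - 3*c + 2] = -6*c^2 - 4*c - 3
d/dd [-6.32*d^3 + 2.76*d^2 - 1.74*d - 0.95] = -18.96*d^2 + 5.52*d - 1.74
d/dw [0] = 0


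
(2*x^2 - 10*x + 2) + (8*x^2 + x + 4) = 10*x^2 - 9*x + 6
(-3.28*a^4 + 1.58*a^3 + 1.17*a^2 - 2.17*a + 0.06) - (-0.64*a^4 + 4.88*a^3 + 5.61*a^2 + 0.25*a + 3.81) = -2.64*a^4 - 3.3*a^3 - 4.44*a^2 - 2.42*a - 3.75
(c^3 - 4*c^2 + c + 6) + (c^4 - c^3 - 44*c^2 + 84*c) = c^4 - 48*c^2 + 85*c + 6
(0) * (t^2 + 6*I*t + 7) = 0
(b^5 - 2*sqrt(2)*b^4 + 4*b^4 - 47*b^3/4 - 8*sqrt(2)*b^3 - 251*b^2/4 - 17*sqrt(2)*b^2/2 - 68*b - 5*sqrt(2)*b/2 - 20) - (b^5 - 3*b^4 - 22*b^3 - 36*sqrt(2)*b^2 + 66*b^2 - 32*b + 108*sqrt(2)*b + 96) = -2*sqrt(2)*b^4 + 7*b^4 - 8*sqrt(2)*b^3 + 41*b^3/4 - 515*b^2/4 + 55*sqrt(2)*b^2/2 - 221*sqrt(2)*b/2 - 36*b - 116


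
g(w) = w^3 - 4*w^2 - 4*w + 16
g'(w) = 3*w^2 - 8*w - 4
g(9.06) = 395.10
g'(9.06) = 169.77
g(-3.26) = -48.12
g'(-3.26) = 53.96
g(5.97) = 62.33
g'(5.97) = 55.16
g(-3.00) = -35.00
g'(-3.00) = 47.00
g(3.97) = -0.35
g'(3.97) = 11.52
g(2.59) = -3.82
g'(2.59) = -4.60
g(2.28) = -2.06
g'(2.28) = -6.64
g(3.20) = -4.99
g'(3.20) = 1.12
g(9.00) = 385.00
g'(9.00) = 167.00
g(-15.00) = -4199.00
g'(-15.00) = 791.00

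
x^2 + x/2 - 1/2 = (x - 1/2)*(x + 1)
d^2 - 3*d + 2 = (d - 2)*(d - 1)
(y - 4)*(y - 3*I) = y^2 - 4*y - 3*I*y + 12*I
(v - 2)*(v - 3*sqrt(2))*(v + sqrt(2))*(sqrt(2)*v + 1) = sqrt(2)*v^4 - 3*v^3 - 2*sqrt(2)*v^3 - 8*sqrt(2)*v^2 + 6*v^2 - 6*v + 16*sqrt(2)*v + 12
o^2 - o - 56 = (o - 8)*(o + 7)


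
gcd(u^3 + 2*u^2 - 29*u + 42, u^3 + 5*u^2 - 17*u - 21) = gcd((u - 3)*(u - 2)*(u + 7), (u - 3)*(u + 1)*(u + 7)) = u^2 + 4*u - 21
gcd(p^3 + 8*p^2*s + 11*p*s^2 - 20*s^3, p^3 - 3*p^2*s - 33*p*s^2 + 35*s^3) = p^2 + 4*p*s - 5*s^2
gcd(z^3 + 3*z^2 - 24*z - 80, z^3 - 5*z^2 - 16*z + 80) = z^2 - z - 20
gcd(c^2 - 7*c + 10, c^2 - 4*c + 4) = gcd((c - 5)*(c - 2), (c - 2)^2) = c - 2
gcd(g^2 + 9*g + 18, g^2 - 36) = g + 6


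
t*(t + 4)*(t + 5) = t^3 + 9*t^2 + 20*t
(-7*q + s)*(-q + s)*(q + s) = 7*q^3 - q^2*s - 7*q*s^2 + s^3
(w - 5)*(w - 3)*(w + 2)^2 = w^4 - 4*w^3 - 13*w^2 + 28*w + 60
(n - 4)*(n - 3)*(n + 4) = n^3 - 3*n^2 - 16*n + 48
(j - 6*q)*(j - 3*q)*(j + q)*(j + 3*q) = j^4 - 5*j^3*q - 15*j^2*q^2 + 45*j*q^3 + 54*q^4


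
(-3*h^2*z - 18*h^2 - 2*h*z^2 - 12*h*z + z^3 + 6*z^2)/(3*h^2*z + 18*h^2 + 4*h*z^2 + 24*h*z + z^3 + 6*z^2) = (-3*h + z)/(3*h + z)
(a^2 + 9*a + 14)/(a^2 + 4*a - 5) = (a^2 + 9*a + 14)/(a^2 + 4*a - 5)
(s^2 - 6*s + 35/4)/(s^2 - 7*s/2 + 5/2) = (s - 7/2)/(s - 1)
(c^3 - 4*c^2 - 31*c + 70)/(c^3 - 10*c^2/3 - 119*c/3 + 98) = 3*(c^2 + 3*c - 10)/(3*c^2 + 11*c - 42)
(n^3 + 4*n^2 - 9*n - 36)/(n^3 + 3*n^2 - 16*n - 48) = (n - 3)/(n - 4)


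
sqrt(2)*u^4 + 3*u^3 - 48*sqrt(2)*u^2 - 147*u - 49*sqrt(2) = (u - 7)*(u + 7)*(u + sqrt(2))*(sqrt(2)*u + 1)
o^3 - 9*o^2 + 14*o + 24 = (o - 6)*(o - 4)*(o + 1)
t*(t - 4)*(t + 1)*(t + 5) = t^4 + 2*t^3 - 19*t^2 - 20*t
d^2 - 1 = (d - 1)*(d + 1)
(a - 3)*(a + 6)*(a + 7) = a^3 + 10*a^2 + 3*a - 126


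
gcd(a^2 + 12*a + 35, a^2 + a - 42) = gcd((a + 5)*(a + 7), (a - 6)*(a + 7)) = a + 7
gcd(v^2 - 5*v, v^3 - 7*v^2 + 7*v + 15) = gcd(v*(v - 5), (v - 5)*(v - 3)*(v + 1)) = v - 5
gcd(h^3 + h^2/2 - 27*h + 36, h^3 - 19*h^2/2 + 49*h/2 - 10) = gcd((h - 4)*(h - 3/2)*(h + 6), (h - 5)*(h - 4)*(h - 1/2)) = h - 4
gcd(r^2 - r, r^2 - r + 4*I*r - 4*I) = r - 1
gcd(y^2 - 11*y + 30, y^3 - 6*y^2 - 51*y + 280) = y - 5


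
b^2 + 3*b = b*(b + 3)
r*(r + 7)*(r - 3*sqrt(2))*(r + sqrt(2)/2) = r^4 - 5*sqrt(2)*r^3/2 + 7*r^3 - 35*sqrt(2)*r^2/2 - 3*r^2 - 21*r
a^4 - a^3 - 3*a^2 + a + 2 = (a - 2)*(a - 1)*(a + 1)^2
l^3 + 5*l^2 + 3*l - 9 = (l - 1)*(l + 3)^2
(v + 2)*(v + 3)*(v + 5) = v^3 + 10*v^2 + 31*v + 30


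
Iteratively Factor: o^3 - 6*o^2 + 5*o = (o - 1)*(o^2 - 5*o) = (o - 5)*(o - 1)*(o)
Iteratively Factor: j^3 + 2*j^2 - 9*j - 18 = (j - 3)*(j^2 + 5*j + 6) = (j - 3)*(j + 2)*(j + 3)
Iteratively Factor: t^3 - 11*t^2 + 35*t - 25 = (t - 5)*(t^2 - 6*t + 5) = (t - 5)*(t - 1)*(t - 5)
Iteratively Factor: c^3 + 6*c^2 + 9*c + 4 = (c + 1)*(c^2 + 5*c + 4) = (c + 1)*(c + 4)*(c + 1)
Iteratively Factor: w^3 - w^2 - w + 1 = (w - 1)*(w^2 - 1) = (w - 1)^2*(w + 1)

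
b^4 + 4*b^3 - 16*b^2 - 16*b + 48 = (b - 2)^2*(b + 2)*(b + 6)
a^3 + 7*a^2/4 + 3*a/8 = a*(a + 1/4)*(a + 3/2)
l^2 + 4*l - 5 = (l - 1)*(l + 5)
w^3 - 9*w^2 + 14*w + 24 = (w - 6)*(w - 4)*(w + 1)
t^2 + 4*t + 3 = (t + 1)*(t + 3)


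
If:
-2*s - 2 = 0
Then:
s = -1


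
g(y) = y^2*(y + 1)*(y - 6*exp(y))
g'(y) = y^2*(1 - 6*exp(y))*(y + 1) + y^2*(y - 6*exp(y)) + 2*y*(y + 1)*(y - 6*exp(y)) = y*(-6*y^2*exp(y) + 4*y^2 - 24*y*exp(y) + 3*y - 12*exp(y))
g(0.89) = -20.54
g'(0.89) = -77.40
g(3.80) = -18326.59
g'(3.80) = -31984.27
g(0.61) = -6.25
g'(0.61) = -30.39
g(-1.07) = 0.25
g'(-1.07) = -3.97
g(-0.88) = -0.31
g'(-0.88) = -2.04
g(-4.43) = 303.01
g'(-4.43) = -287.64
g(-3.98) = 193.17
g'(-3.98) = -203.80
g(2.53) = -1644.73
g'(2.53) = -3445.40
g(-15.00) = 47250.01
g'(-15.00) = -12825.00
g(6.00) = -608472.34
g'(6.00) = -899481.07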